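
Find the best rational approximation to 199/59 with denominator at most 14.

27/8

Expand x = 199/59 as a continued fraction with the Euclidean algorithm:
  199 = 3*59 + 22, so a_0 = 3.
  59 = 2*22 + 15, so a_1 = 2.
  22 = 1*15 + 7, so a_2 = 1.
  15 = 2*7 + 1, so a_3 = 2.
  7 = 7*1 + 0, so a_4 = 7.
so x = [3; 2, 1, 2, 7].
Convergents (p_i = a_i*p_{i-1} + p_{i-2}, q_i = a_i*q_{i-1} + q_{i-2} with p_{-2}=0, p_{-1}=1, q_{-2}=1, q_{-1}=0), until the denominator exceeds 14:
  i=0: a_0=3, p_0 = 3*1 + 0 = 3, q_0 = 3*0 + 1 = 1.
  i=1: a_1=2, p_1 = 2*3 + 1 = 7, q_1 = 2*1 + 0 = 2.
  i=2: a_2=1, p_2 = 1*7 + 3 = 10, q_2 = 1*2 + 1 = 3.
  i=3: a_3=2, p_3 = 2*10 + 7 = 27, q_3 = 2*3 + 2 = 8.
  i=4: a_4=7, p_4 = 7*27 + 10 = 199, q_4 = 7*8 + 3 = 59.
q_4 = 59 > 14, so the last convergent with denominator <= 14 is p_3/q_3 = 27/8.
The closest fraction with denominator <= 14 is either p_3/q_3 or the intermediate fraction (k*p_3 + p_2)/(k*q_3 + q_2) with the largest k >= 1 whose denominator stays <= 14; these approach x as k grows, and every other convergent or intermediate fraction in range is farther away.
Largest k: floor((14 - q_2)/q_3) = floor((14 - 3)/8) = 1.
That gives (1*27 + 10)/(1*8 + 3) = 37/11.
Compare the errors: |x - 27/8| = |199*8 - 27*59|/(59*8) = 1/472, and |x - 37/11| = |199*11 - 37*59|/(59*11) = 6/649.
Cross-multiplying, 1*649 = 649 < 2832 = 6*472, so 1/472 is smaller: the convergent 27/8 is closer to x than 37/11.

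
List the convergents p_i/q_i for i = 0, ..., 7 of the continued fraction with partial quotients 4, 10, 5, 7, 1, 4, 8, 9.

4/1, 41/10, 209/51, 1504/367, 1713/418, 8356/2039, 68561/16730, 625405/152609

Using the convergent recurrence p_i = a_i*p_{i-1} + p_{i-2}, q_i = a_i*q_{i-1} + q_{i-2} with p_{-2}=0, p_{-1}=1, q_{-2}=1, q_{-1}=0:
  i=0: a_0=4, p_0 = 4*1 + 0 = 4, q_0 = 4*0 + 1 = 1.
  i=1: a_1=10, p_1 = 10*4 + 1 = 41, q_1 = 10*1 + 0 = 10.
  i=2: a_2=5, p_2 = 5*41 + 4 = 209, q_2 = 5*10 + 1 = 51.
  i=3: a_3=7, p_3 = 7*209 + 41 = 1504, q_3 = 7*51 + 10 = 367.
  i=4: a_4=1, p_4 = 1*1504 + 209 = 1713, q_4 = 1*367 + 51 = 418.
  i=5: a_5=4, p_5 = 4*1713 + 1504 = 8356, q_5 = 4*418 + 367 = 2039.
  i=6: a_6=8, p_6 = 8*8356 + 1713 = 68561, q_6 = 8*2039 + 418 = 16730.
  i=7: a_7=9, p_7 = 9*68561 + 8356 = 625405, q_7 = 9*16730 + 2039 = 152609.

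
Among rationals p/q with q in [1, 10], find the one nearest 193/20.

Expand x = 193/20 as a continued fraction with the Euclidean algorithm:
  193 = 9*20 + 13, so a_0 = 9.
  20 = 1*13 + 7, so a_1 = 1.
  13 = 1*7 + 6, so a_2 = 1.
  7 = 1*6 + 1, so a_3 = 1.
  6 = 6*1 + 0, so a_4 = 6.
so x = [9; 1, 1, 1, 6].
Convergents (p_i = a_i*p_{i-1} + p_{i-2}, q_i = a_i*q_{i-1} + q_{i-2} with p_{-2}=0, p_{-1}=1, q_{-2}=1, q_{-1}=0), until the denominator exceeds 10:
  i=0: a_0=9, p_0 = 9*1 + 0 = 9, q_0 = 9*0 + 1 = 1.
  i=1: a_1=1, p_1 = 1*9 + 1 = 10, q_1 = 1*1 + 0 = 1.
  i=2: a_2=1, p_2 = 1*10 + 9 = 19, q_2 = 1*1 + 1 = 2.
  i=3: a_3=1, p_3 = 1*19 + 10 = 29, q_3 = 1*2 + 1 = 3.
  i=4: a_4=6, p_4 = 6*29 + 19 = 193, q_4 = 6*3 + 2 = 20.
q_4 = 20 > 10, so the last convergent with denominator <= 10 is p_3/q_3 = 29/3.
The closest fraction with denominator <= 10 is either p_3/q_3 or the intermediate fraction (k*p_3 + p_2)/(k*q_3 + q_2) with the largest k >= 1 whose denominator stays <= 10; these approach x as k grows, and every other convergent or intermediate fraction in range is farther away.
Largest k: floor((10 - q_2)/q_3) = floor((10 - 2)/3) = 2.
That gives (2*29 + 19)/(2*3 + 2) = 77/8.
Compare the errors: |x - 29/3| = |193*3 - 29*20|/(20*3) = 1/60, and |x - 77/8| = |193*8 - 77*20|/(20*8) = 4/160.
Cross-multiplying, 1*160 = 160 < 240 = 4*60, so 1/60 is smaller: the convergent 29/3 is closer to x than 77/8.

29/3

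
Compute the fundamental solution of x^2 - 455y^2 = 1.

(x, y) = (64, 3)

First expand sqrt(455) as a continued fraction. With x_i = (sqrt(455) + m_i)/d_i and (m_0, d_0) = (0, 1): a_0 = floor(sqrt(455)) = 21, since 21^2 = 441 <= 455 < 484 = 22^2.
Iterate m_{i+1} = d_i*a_i - m_i, d_{i+1} = (455 - m_{i+1}^2)/d_i, a_{i+1} = floor((a_0 + m_{i+1})/d_{i+1}):
  m_1 = 1*21 - 0 = 21, d_1 = (455 - 21^2)/1 = 14/1 = 14, a_1 = floor((21 + 21)/14) = 3.
  m_2 = 14*3 - 21 = 21, d_2 = (455 - 21^2)/14 = 14/14 = 1, a_2 = floor((21 + 21)/1) = 42.
  m_3 = 1*42 - 21 = 21, d_3 = (455 - 21^2)/1 = 14/1 = 14: (m_3, d_3) = (m_1, d_1) = (21, 14), so from here the quotients repeat a_1, a_2; the period length is 2.
So sqrt(455) = [21; (3, 42)] with period length k = 2.
k is even, so the fundamental solution of x^2 - 455y^2 = 1 is (p_{k-1}, q_{k-1}) = (p_1, q_1); compute convergents through index 1.
Convergents (p_i = a_i*p_{i-1} + p_{i-2}, q_i = a_i*q_{i-1} + q_{i-2} with p_{-2}=0, p_{-1}=1, q_{-2}=1, q_{-1}=0):
  i=0: a_0=21, p_0 = 21*1 + 0 = 21, q_0 = 21*0 + 1 = 1.
  i=1: a_1=3, p_1 = 3*21 + 1 = 64, q_1 = 3*1 + 0 = 3.
Check: 64^2 - 455*3^2 = 4096 - 4095 = 1, so (x, y) = (64, 3) solves the equation, and by the theorem it is the least positive solution.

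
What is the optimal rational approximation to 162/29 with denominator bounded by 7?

28/5

Expand x = 162/29 as a continued fraction with the Euclidean algorithm:
  162 = 5*29 + 17, so a_0 = 5.
  29 = 1*17 + 12, so a_1 = 1.
  17 = 1*12 + 5, so a_2 = 1.
  12 = 2*5 + 2, so a_3 = 2.
  5 = 2*2 + 1, so a_4 = 2.
  2 = 2*1 + 0, so a_5 = 2.
so x = [5; 1, 1, 2, 2, 2].
Convergents (p_i = a_i*p_{i-1} + p_{i-2}, q_i = a_i*q_{i-1} + q_{i-2} with p_{-2}=0, p_{-1}=1, q_{-2}=1, q_{-1}=0), until the denominator exceeds 7:
  i=0: a_0=5, p_0 = 5*1 + 0 = 5, q_0 = 5*0 + 1 = 1.
  i=1: a_1=1, p_1 = 1*5 + 1 = 6, q_1 = 1*1 + 0 = 1.
  i=2: a_2=1, p_2 = 1*6 + 5 = 11, q_2 = 1*1 + 1 = 2.
  i=3: a_3=2, p_3 = 2*11 + 6 = 28, q_3 = 2*2 + 1 = 5.
  i=4: a_4=2, p_4 = 2*28 + 11 = 67, q_4 = 2*5 + 2 = 12.
q_4 = 12 > 7, so the last convergent with denominator <= 7 is p_3/q_3 = 28/5.
The closest fraction with denominator <= 7 is either p_3/q_3 or the intermediate fraction (k*p_3 + p_2)/(k*q_3 + q_2) with the largest k >= 1 whose denominator stays <= 7; these approach x as k grows, and every other convergent or intermediate fraction in range is farther away.
Largest k: floor((7 - q_2)/q_3) = floor((7 - 2)/5) = 1.
That gives (1*28 + 11)/(1*5 + 2) = 39/7.
Compare the errors: |x - 28/5| = |162*5 - 28*29|/(29*5) = 2/145, and |x - 39/7| = |162*7 - 39*29|/(29*7) = 3/203.
Cross-multiplying, 2*203 = 406 < 435 = 3*145, so 2/145 is smaller: the convergent 28/5 is closer to x than 39/7.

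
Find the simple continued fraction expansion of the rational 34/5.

[6; 1, 4]

Run the Euclidean algorithm on 34 and 5; the successive quotients are the partial quotients a_0, a_1, ... (each step inverts the fractional part left over by the previous one):
  34 = 6*5 + 4, so a_0 = 6.
  5 = 1*4 + 1, so a_1 = 1.
  4 = 4*1 + 0, so a_2 = 4.
The remainder reaches 0 after 3 divisions, so the expansion has 3 partial quotients, read off in order.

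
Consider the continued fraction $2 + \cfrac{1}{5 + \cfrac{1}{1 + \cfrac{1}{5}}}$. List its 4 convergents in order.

Using the convergent recurrence p_i = a_i*p_{i-1} + p_{i-2}, q_i = a_i*q_{i-1} + q_{i-2} with p_{-2}=0, p_{-1}=1, q_{-2}=1, q_{-1}=0:
  i=0: a_0=2, p_0 = 2*1 + 0 = 2, q_0 = 2*0 + 1 = 1.
  i=1: a_1=5, p_1 = 5*2 + 1 = 11, q_1 = 5*1 + 0 = 5.
  i=2: a_2=1, p_2 = 1*11 + 2 = 13, q_2 = 1*5 + 1 = 6.
  i=3: a_3=5, p_3 = 5*13 + 11 = 76, q_3 = 5*6 + 5 = 35.

2/1, 11/5, 13/6, 76/35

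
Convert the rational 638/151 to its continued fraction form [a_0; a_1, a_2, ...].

Run the Euclidean algorithm on 638 and 151; the successive quotients are the partial quotients a_0, a_1, ... (each step inverts the fractional part left over by the previous one):
  638 = 4*151 + 34, so a_0 = 4.
  151 = 4*34 + 15, so a_1 = 4.
  34 = 2*15 + 4, so a_2 = 2.
  15 = 3*4 + 3, so a_3 = 3.
  4 = 1*3 + 1, so a_4 = 1.
  3 = 3*1 + 0, so a_5 = 3.
The remainder reaches 0 after 6 divisions, so the expansion has 6 partial quotients, read off in order.

[4; 4, 2, 3, 1, 3]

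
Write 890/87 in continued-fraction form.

Run the Euclidean algorithm on 890 and 87; the successive quotients are the partial quotients a_0, a_1, ... (each step inverts the fractional part left over by the previous one):
  890 = 10*87 + 20, so a_0 = 10.
  87 = 4*20 + 7, so a_1 = 4.
  20 = 2*7 + 6, so a_2 = 2.
  7 = 1*6 + 1, so a_3 = 1.
  6 = 6*1 + 0, so a_4 = 6.
The remainder reaches 0 after 5 divisions, so the expansion has 5 partial quotients, read off in order.

[10; 4, 2, 1, 6]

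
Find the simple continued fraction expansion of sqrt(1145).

Write x_i = (sqrt(1145) + m_i)/d_i with (m_0, d_0) = (0, 1). a_0 = floor(sqrt(1145)) = 33, since 33^2 = 1089 <= 1145 < 1156 = 34^2.
Iterate m_{i+1} = d_i*a_i - m_i, d_{i+1} = (1145 - m_{i+1}^2)/d_i, a_{i+1} = floor((a_0 + m_{i+1})/d_{i+1}):
  m_1 = 1*33 - 0 = 33, d_1 = (1145 - 33^2)/1 = 56/1 = 56, a_1 = floor((33 + 33)/56) = 1.
  m_2 = 56*1 - 33 = 23, d_2 = (1145 - 23^2)/56 = 616/56 = 11, a_2 = floor((33 + 23)/11) = 5.
  m_3 = 11*5 - 23 = 32, d_3 = (1145 - 32^2)/11 = 121/11 = 11, a_3 = floor((33 + 32)/11) = 5.
  m_4 = 11*5 - 32 = 23, d_4 = (1145 - 23^2)/11 = 616/11 = 56, a_4 = floor((33 + 23)/56) = 1.
  m_5 = 56*1 - 23 = 33, d_5 = (1145 - 33^2)/56 = 56/56 = 1, a_5 = floor((33 + 33)/1) = 66.
  m_6 = 1*66 - 33 = 33, d_6 = (1145 - 33^2)/1 = 56/1 = 56: (m_6, d_6) = (m_1, d_1) = (33, 56), so from here the quotients repeat a_1, ..., a_5; the period length is 5.
Hence the expansion of sqrt(1145) is a_0 = 33 followed by the repeating block 1, 5, 5, 1, 66 (period 5).

[33; (1, 5, 5, 1, 66)]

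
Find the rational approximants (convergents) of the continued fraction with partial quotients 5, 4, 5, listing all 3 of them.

Using the convergent recurrence p_i = a_i*p_{i-1} + p_{i-2}, q_i = a_i*q_{i-1} + q_{i-2} with p_{-2}=0, p_{-1}=1, q_{-2}=1, q_{-1}=0:
  i=0: a_0=5, p_0 = 5*1 + 0 = 5, q_0 = 5*0 + 1 = 1.
  i=1: a_1=4, p_1 = 4*5 + 1 = 21, q_1 = 4*1 + 0 = 4.
  i=2: a_2=5, p_2 = 5*21 + 5 = 110, q_2 = 5*4 + 1 = 21.

5/1, 21/4, 110/21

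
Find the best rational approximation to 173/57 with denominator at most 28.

85/28

Expand x = 173/57 as a continued fraction with the Euclidean algorithm:
  173 = 3*57 + 2, so a_0 = 3.
  57 = 28*2 + 1, so a_1 = 28.
  2 = 2*1 + 0, so a_2 = 2.
so x = [3; 28, 2].
Convergents (p_i = a_i*p_{i-1} + p_{i-2}, q_i = a_i*q_{i-1} + q_{i-2} with p_{-2}=0, p_{-1}=1, q_{-2}=1, q_{-1}=0), until the denominator exceeds 28:
  i=0: a_0=3, p_0 = 3*1 + 0 = 3, q_0 = 3*0 + 1 = 1.
  i=1: a_1=28, p_1 = 28*3 + 1 = 85, q_1 = 28*1 + 0 = 28.
  i=2: a_2=2, p_2 = 2*85 + 3 = 173, q_2 = 2*28 + 1 = 57.
q_2 = 57 > 28, so the last convergent with denominator <= 28 is p_1/q_1 = 85/28.
The closest fraction with denominator <= 28 is either p_1/q_1 or the intermediate fraction (k*p_1 + p_0)/(k*q_1 + q_0) with the largest k >= 1 whose denominator stays <= 28; these approach x as k grows, and every other convergent or intermediate fraction in range is farther away.
Largest k: floor((28 - q_0)/q_1) = floor((28 - 1)/28) = 0.
Since k = 0, no intermediate fraction beyond p_1/q_1 has denominator <= 28, so the convergent 85/28 is the closest (its error is |173*28 - 85*57|/(57*28) = 1/1596).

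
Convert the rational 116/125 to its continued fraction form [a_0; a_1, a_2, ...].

[0; 1, 12, 1, 8]

Run the Euclidean algorithm on 116 and 125; the successive quotients are the partial quotients a_0, a_1, ... (each step inverts the fractional part left over by the previous one):
  116 = 0*125 + 116, so a_0 = 0.
  125 = 1*116 + 9, so a_1 = 1.
  116 = 12*9 + 8, so a_2 = 12.
  9 = 1*8 + 1, so a_3 = 1.
  8 = 8*1 + 0, so a_4 = 8.
The remainder reaches 0 after 5 divisions, so the expansion has 5 partial quotients, read off in order.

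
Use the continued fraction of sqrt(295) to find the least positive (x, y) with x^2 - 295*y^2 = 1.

(x, y) = (2024999, 117900)

First expand sqrt(295) as a continued fraction. With x_i = (sqrt(295) + m_i)/d_i and (m_0, d_0) = (0, 1): a_0 = floor(sqrt(295)) = 17, since 17^2 = 289 <= 295 < 324 = 18^2.
Iterate m_{i+1} = d_i*a_i - m_i, d_{i+1} = (295 - m_{i+1}^2)/d_i, a_{i+1} = floor((a_0 + m_{i+1})/d_{i+1}):
  m_1 = 1*17 - 0 = 17, d_1 = (295 - 17^2)/1 = 6/1 = 6, a_1 = floor((17 + 17)/6) = 5.
  m_2 = 6*5 - 17 = 13, d_2 = (295 - 13^2)/6 = 126/6 = 21, a_2 = floor((17 + 13)/21) = 1.
  m_3 = 21*1 - 13 = 8, d_3 = (295 - 8^2)/21 = 231/21 = 11, a_3 = floor((17 + 8)/11) = 2.
  m_4 = 11*2 - 8 = 14, d_4 = (295 - 14^2)/11 = 99/11 = 9, a_4 = floor((17 + 14)/9) = 3.
  m_5 = 9*3 - 14 = 13, d_5 = (295 - 13^2)/9 = 126/9 = 14, a_5 = floor((17 + 13)/14) = 2.
  m_6 = 14*2 - 13 = 15, d_6 = (295 - 15^2)/14 = 70/14 = 5, a_6 = floor((17 + 15)/5) = 6.
  m_7 = 5*6 - 15 = 15, d_7 = (295 - 15^2)/5 = 70/5 = 14, a_7 = floor((17 + 15)/14) = 2.
  m_8 = 14*2 - 15 = 13, d_8 = (295 - 13^2)/14 = 126/14 = 9, a_8 = floor((17 + 13)/9) = 3.
  m_9 = 9*3 - 13 = 14, d_9 = (295 - 14^2)/9 = 99/9 = 11, a_9 = floor((17 + 14)/11) = 2.
  m_10 = 11*2 - 14 = 8, d_10 = (295 - 8^2)/11 = 231/11 = 21, a_10 = floor((17 + 8)/21) = 1.
  m_11 = 21*1 - 8 = 13, d_11 = (295 - 13^2)/21 = 126/21 = 6, a_11 = floor((17 + 13)/6) = 5.
  m_12 = 6*5 - 13 = 17, d_12 = (295 - 17^2)/6 = 6/6 = 1, a_12 = floor((17 + 17)/1) = 34.
  m_13 = 1*34 - 17 = 17, d_13 = (295 - 17^2)/1 = 6/1 = 6: (m_13, d_13) = (m_1, d_1) = (17, 6), so from here the quotients repeat a_1, ..., a_12; the period length is 12.
So sqrt(295) = [17; (5, 1, 2, 3, 2, 6, 2, 3, 2, 1, 5, 34)] with period length k = 12.
k is even, so the fundamental solution of x^2 - 295y^2 = 1 is (p_{k-1}, q_{k-1}) = (p_11, q_11); compute convergents through index 11.
Convergents (p_i = a_i*p_{i-1} + p_{i-2}, q_i = a_i*q_{i-1} + q_{i-2} with p_{-2}=0, p_{-1}=1, q_{-2}=1, q_{-1}=0):
  i=0: a_0=17, p_0 = 17*1 + 0 = 17, q_0 = 17*0 + 1 = 1.
  i=1: a_1=5, p_1 = 5*17 + 1 = 86, q_1 = 5*1 + 0 = 5.
  i=2: a_2=1, p_2 = 1*86 + 17 = 103, q_2 = 1*5 + 1 = 6.
  i=3: a_3=2, p_3 = 2*103 + 86 = 292, q_3 = 2*6 + 5 = 17.
  i=4: a_4=3, p_4 = 3*292 + 103 = 979, q_4 = 3*17 + 6 = 57.
  i=5: a_5=2, p_5 = 2*979 + 292 = 2250, q_5 = 2*57 + 17 = 131.
  i=6: a_6=6, p_6 = 6*2250 + 979 = 14479, q_6 = 6*131 + 57 = 843.
  i=7: a_7=2, p_7 = 2*14479 + 2250 = 31208, q_7 = 2*843 + 131 = 1817.
  i=8: a_8=3, p_8 = 3*31208 + 14479 = 108103, q_8 = 3*1817 + 843 = 6294.
  i=9: a_9=2, p_9 = 2*108103 + 31208 = 247414, q_9 = 2*6294 + 1817 = 14405.
  i=10: a_10=1, p_10 = 1*247414 + 108103 = 355517, q_10 = 1*14405 + 6294 = 20699.
  i=11: a_11=5, p_11 = 5*355517 + 247414 = 2024999, q_11 = 5*20699 + 14405 = 117900.
Check: 2024999^2 - 295*117900^2 = 4100620950001 - 4100620950000 = 1, so (x, y) = (2024999, 117900) solves the equation, and by the theorem it is the least positive solution.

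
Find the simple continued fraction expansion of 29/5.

[5; 1, 4]

Run the Euclidean algorithm on 29 and 5; the successive quotients are the partial quotients a_0, a_1, ... (each step inverts the fractional part left over by the previous one):
  29 = 5*5 + 4, so a_0 = 5.
  5 = 1*4 + 1, so a_1 = 1.
  4 = 4*1 + 0, so a_2 = 4.
The remainder reaches 0 after 3 divisions, so the expansion has 3 partial quotients, read off in order.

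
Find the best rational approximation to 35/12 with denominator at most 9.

Expand x = 35/12 as a continued fraction with the Euclidean algorithm:
  35 = 2*12 + 11, so a_0 = 2.
  12 = 1*11 + 1, so a_1 = 1.
  11 = 11*1 + 0, so a_2 = 11.
so x = [2; 1, 11].
Convergents (p_i = a_i*p_{i-1} + p_{i-2}, q_i = a_i*q_{i-1} + q_{i-2} with p_{-2}=0, p_{-1}=1, q_{-2}=1, q_{-1}=0), until the denominator exceeds 9:
  i=0: a_0=2, p_0 = 2*1 + 0 = 2, q_0 = 2*0 + 1 = 1.
  i=1: a_1=1, p_1 = 1*2 + 1 = 3, q_1 = 1*1 + 0 = 1.
  i=2: a_2=11, p_2 = 11*3 + 2 = 35, q_2 = 11*1 + 1 = 12.
q_2 = 12 > 9, so the last convergent with denominator <= 9 is p_1/q_1 = 3/1.
The closest fraction with denominator <= 9 is either p_1/q_1 or the intermediate fraction (k*p_1 + p_0)/(k*q_1 + q_0) with the largest k >= 1 whose denominator stays <= 9; these approach x as k grows, and every other convergent or intermediate fraction in range is farther away.
Largest k: floor((9 - q_0)/q_1) = floor((9 - 1)/1) = 8.
That gives (8*3 + 2)/(8*1 + 1) = 26/9.
Compare the errors: |x - 3/1| = |35*1 - 3*12|/(12*1) = 1/12, and |x - 26/9| = |35*9 - 26*12|/(12*9) = 3/108.
Cross-multiplying, 3*12 = 36 < 108 = 1*108, so 3/108 is smaller: the intermediate fraction 26/9 is closer to x than 3/1.

26/9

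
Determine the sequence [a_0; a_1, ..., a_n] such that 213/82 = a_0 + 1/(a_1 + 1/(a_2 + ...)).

[2; 1, 1, 2, 16]

Run the Euclidean algorithm on 213 and 82; the successive quotients are the partial quotients a_0, a_1, ... (each step inverts the fractional part left over by the previous one):
  213 = 2*82 + 49, so a_0 = 2.
  82 = 1*49 + 33, so a_1 = 1.
  49 = 1*33 + 16, so a_2 = 1.
  33 = 2*16 + 1, so a_3 = 2.
  16 = 16*1 + 0, so a_4 = 16.
The remainder reaches 0 after 5 divisions, so the expansion has 5 partial quotients, read off in order.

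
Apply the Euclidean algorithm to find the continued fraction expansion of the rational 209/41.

[5; 10, 4]

Run the Euclidean algorithm on 209 and 41; the successive quotients are the partial quotients a_0, a_1, ... (each step inverts the fractional part left over by the previous one):
  209 = 5*41 + 4, so a_0 = 5.
  41 = 10*4 + 1, so a_1 = 10.
  4 = 4*1 + 0, so a_2 = 4.
The remainder reaches 0 after 3 divisions, so the expansion has 3 partial quotients, read off in order.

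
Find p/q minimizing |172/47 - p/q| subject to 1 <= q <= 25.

11/3

Expand x = 172/47 as a continued fraction with the Euclidean algorithm:
  172 = 3*47 + 31, so a_0 = 3.
  47 = 1*31 + 16, so a_1 = 1.
  31 = 1*16 + 15, so a_2 = 1.
  16 = 1*15 + 1, so a_3 = 1.
  15 = 15*1 + 0, so a_4 = 15.
so x = [3; 1, 1, 1, 15].
Convergents (p_i = a_i*p_{i-1} + p_{i-2}, q_i = a_i*q_{i-1} + q_{i-2} with p_{-2}=0, p_{-1}=1, q_{-2}=1, q_{-1}=0), until the denominator exceeds 25:
  i=0: a_0=3, p_0 = 3*1 + 0 = 3, q_0 = 3*0 + 1 = 1.
  i=1: a_1=1, p_1 = 1*3 + 1 = 4, q_1 = 1*1 + 0 = 1.
  i=2: a_2=1, p_2 = 1*4 + 3 = 7, q_2 = 1*1 + 1 = 2.
  i=3: a_3=1, p_3 = 1*7 + 4 = 11, q_3 = 1*2 + 1 = 3.
  i=4: a_4=15, p_4 = 15*11 + 7 = 172, q_4 = 15*3 + 2 = 47.
q_4 = 47 > 25, so the last convergent with denominator <= 25 is p_3/q_3 = 11/3.
The closest fraction with denominator <= 25 is either p_3/q_3 or the intermediate fraction (k*p_3 + p_2)/(k*q_3 + q_2) with the largest k >= 1 whose denominator stays <= 25; these approach x as k grows, and every other convergent or intermediate fraction in range is farther away.
Largest k: floor((25 - q_2)/q_3) = floor((25 - 2)/3) = 7.
That gives (7*11 + 7)/(7*3 + 2) = 84/23.
Compare the errors: |x - 11/3| = |172*3 - 11*47|/(47*3) = 1/141, and |x - 84/23| = |172*23 - 84*47|/(47*23) = 8/1081.
Cross-multiplying, 1*1081 = 1081 < 1128 = 8*141, so 1/141 is smaller: the convergent 11/3 is closer to x than 84/23.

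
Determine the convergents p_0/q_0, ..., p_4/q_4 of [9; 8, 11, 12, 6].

9/1, 73/8, 812/89, 9817/1076, 59714/6545

Using the convergent recurrence p_i = a_i*p_{i-1} + p_{i-2}, q_i = a_i*q_{i-1} + q_{i-2} with p_{-2}=0, p_{-1}=1, q_{-2}=1, q_{-1}=0:
  i=0: a_0=9, p_0 = 9*1 + 0 = 9, q_0 = 9*0 + 1 = 1.
  i=1: a_1=8, p_1 = 8*9 + 1 = 73, q_1 = 8*1 + 0 = 8.
  i=2: a_2=11, p_2 = 11*73 + 9 = 812, q_2 = 11*8 + 1 = 89.
  i=3: a_3=12, p_3 = 12*812 + 73 = 9817, q_3 = 12*89 + 8 = 1076.
  i=4: a_4=6, p_4 = 6*9817 + 812 = 59714, q_4 = 6*1076 + 89 = 6545.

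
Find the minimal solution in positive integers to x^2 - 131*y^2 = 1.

(x, y) = (10610, 927)

First expand sqrt(131) as a continued fraction. With x_i = (sqrt(131) + m_i)/d_i and (m_0, d_0) = (0, 1): a_0 = floor(sqrt(131)) = 11, since 11^2 = 121 <= 131 < 144 = 12^2.
Iterate m_{i+1} = d_i*a_i - m_i, d_{i+1} = (131 - m_{i+1}^2)/d_i, a_{i+1} = floor((a_0 + m_{i+1})/d_{i+1}):
  m_1 = 1*11 - 0 = 11, d_1 = (131 - 11^2)/1 = 10/1 = 10, a_1 = floor((11 + 11)/10) = 2.
  m_2 = 10*2 - 11 = 9, d_2 = (131 - 9^2)/10 = 50/10 = 5, a_2 = floor((11 + 9)/5) = 4.
  m_3 = 5*4 - 9 = 11, d_3 = (131 - 11^2)/5 = 10/5 = 2, a_3 = floor((11 + 11)/2) = 11.
  m_4 = 2*11 - 11 = 11, d_4 = (131 - 11^2)/2 = 10/2 = 5, a_4 = floor((11 + 11)/5) = 4.
  m_5 = 5*4 - 11 = 9, d_5 = (131 - 9^2)/5 = 50/5 = 10, a_5 = floor((11 + 9)/10) = 2.
  m_6 = 10*2 - 9 = 11, d_6 = (131 - 11^2)/10 = 10/10 = 1, a_6 = floor((11 + 11)/1) = 22.
  m_7 = 1*22 - 11 = 11, d_7 = (131 - 11^2)/1 = 10/1 = 10: (m_7, d_7) = (m_1, d_1) = (11, 10), so from here the quotients repeat a_1, ..., a_6; the period length is 6.
So sqrt(131) = [11; (2, 4, 11, 4, 2, 22)] with period length k = 6.
k is even, so the fundamental solution of x^2 - 131y^2 = 1 is (p_{k-1}, q_{k-1}) = (p_5, q_5); compute convergents through index 5.
Convergents (p_i = a_i*p_{i-1} + p_{i-2}, q_i = a_i*q_{i-1} + q_{i-2} with p_{-2}=0, p_{-1}=1, q_{-2}=1, q_{-1}=0):
  i=0: a_0=11, p_0 = 11*1 + 0 = 11, q_0 = 11*0 + 1 = 1.
  i=1: a_1=2, p_1 = 2*11 + 1 = 23, q_1 = 2*1 + 0 = 2.
  i=2: a_2=4, p_2 = 4*23 + 11 = 103, q_2 = 4*2 + 1 = 9.
  i=3: a_3=11, p_3 = 11*103 + 23 = 1156, q_3 = 11*9 + 2 = 101.
  i=4: a_4=4, p_4 = 4*1156 + 103 = 4727, q_4 = 4*101 + 9 = 413.
  i=5: a_5=2, p_5 = 2*4727 + 1156 = 10610, q_5 = 2*413 + 101 = 927.
Check: 10610^2 - 131*927^2 = 112572100 - 112572099 = 1, so (x, y) = (10610, 927) solves the equation, and by the theorem it is the least positive solution.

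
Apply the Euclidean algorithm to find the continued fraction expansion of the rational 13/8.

Run the Euclidean algorithm on 13 and 8; the successive quotients are the partial quotients a_0, a_1, ... (each step inverts the fractional part left over by the previous one):
  13 = 1*8 + 5, so a_0 = 1.
  8 = 1*5 + 3, so a_1 = 1.
  5 = 1*3 + 2, so a_2 = 1.
  3 = 1*2 + 1, so a_3 = 1.
  2 = 2*1 + 0, so a_4 = 2.
The remainder reaches 0 after 5 divisions, so the expansion has 5 partial quotients, read off in order.

[1; 1, 1, 1, 2]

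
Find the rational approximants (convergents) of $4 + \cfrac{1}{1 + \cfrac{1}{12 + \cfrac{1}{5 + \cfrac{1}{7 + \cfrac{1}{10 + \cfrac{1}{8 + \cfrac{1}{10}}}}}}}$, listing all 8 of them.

Using the convergent recurrence p_i = a_i*p_{i-1} + p_{i-2}, q_i = a_i*q_{i-1} + q_{i-2} with p_{-2}=0, p_{-1}=1, q_{-2}=1, q_{-1}=0:
  i=0: a_0=4, p_0 = 4*1 + 0 = 4, q_0 = 4*0 + 1 = 1.
  i=1: a_1=1, p_1 = 1*4 + 1 = 5, q_1 = 1*1 + 0 = 1.
  i=2: a_2=12, p_2 = 12*5 + 4 = 64, q_2 = 12*1 + 1 = 13.
  i=3: a_3=5, p_3 = 5*64 + 5 = 325, q_3 = 5*13 + 1 = 66.
  i=4: a_4=7, p_4 = 7*325 + 64 = 2339, q_4 = 7*66 + 13 = 475.
  i=5: a_5=10, p_5 = 10*2339 + 325 = 23715, q_5 = 10*475 + 66 = 4816.
  i=6: a_6=8, p_6 = 8*23715 + 2339 = 192059, q_6 = 8*4816 + 475 = 39003.
  i=7: a_7=10, p_7 = 10*192059 + 23715 = 1944305, q_7 = 10*39003 + 4816 = 394846.

4/1, 5/1, 64/13, 325/66, 2339/475, 23715/4816, 192059/39003, 1944305/394846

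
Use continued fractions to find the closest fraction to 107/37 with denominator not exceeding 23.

Expand x = 107/37 as a continued fraction with the Euclidean algorithm:
  107 = 2*37 + 33, so a_0 = 2.
  37 = 1*33 + 4, so a_1 = 1.
  33 = 8*4 + 1, so a_2 = 8.
  4 = 4*1 + 0, so a_3 = 4.
so x = [2; 1, 8, 4].
Convergents (p_i = a_i*p_{i-1} + p_{i-2}, q_i = a_i*q_{i-1} + q_{i-2} with p_{-2}=0, p_{-1}=1, q_{-2}=1, q_{-1}=0), until the denominator exceeds 23:
  i=0: a_0=2, p_0 = 2*1 + 0 = 2, q_0 = 2*0 + 1 = 1.
  i=1: a_1=1, p_1 = 1*2 + 1 = 3, q_1 = 1*1 + 0 = 1.
  i=2: a_2=8, p_2 = 8*3 + 2 = 26, q_2 = 8*1 + 1 = 9.
  i=3: a_3=4, p_3 = 4*26 + 3 = 107, q_3 = 4*9 + 1 = 37.
q_3 = 37 > 23, so the last convergent with denominator <= 23 is p_2/q_2 = 26/9.
The closest fraction with denominator <= 23 is either p_2/q_2 or the intermediate fraction (k*p_2 + p_1)/(k*q_2 + q_1) with the largest k >= 1 whose denominator stays <= 23; these approach x as k grows, and every other convergent or intermediate fraction in range is farther away.
Largest k: floor((23 - q_1)/q_2) = floor((23 - 1)/9) = 2.
That gives (2*26 + 3)/(2*9 + 1) = 55/19.
Compare the errors: |x - 26/9| = |107*9 - 26*37|/(37*9) = 1/333, and |x - 55/19| = |107*19 - 55*37|/(37*19) = 2/703.
Cross-multiplying, 2*333 = 666 < 703 = 1*703, so 2/703 is smaller: the intermediate fraction 55/19 is closer to x than 26/9.

55/19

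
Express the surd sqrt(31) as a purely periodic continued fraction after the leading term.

Write x_i = (sqrt(31) + m_i)/d_i with (m_0, d_0) = (0, 1). a_0 = floor(sqrt(31)) = 5, since 5^2 = 25 <= 31 < 36 = 6^2.
Iterate m_{i+1} = d_i*a_i - m_i, d_{i+1} = (31 - m_{i+1}^2)/d_i, a_{i+1} = floor((a_0 + m_{i+1})/d_{i+1}):
  m_1 = 1*5 - 0 = 5, d_1 = (31 - 5^2)/1 = 6/1 = 6, a_1 = floor((5 + 5)/6) = 1.
  m_2 = 6*1 - 5 = 1, d_2 = (31 - 1^2)/6 = 30/6 = 5, a_2 = floor((5 + 1)/5) = 1.
  m_3 = 5*1 - 1 = 4, d_3 = (31 - 4^2)/5 = 15/5 = 3, a_3 = floor((5 + 4)/3) = 3.
  m_4 = 3*3 - 4 = 5, d_4 = (31 - 5^2)/3 = 6/3 = 2, a_4 = floor((5 + 5)/2) = 5.
  m_5 = 2*5 - 5 = 5, d_5 = (31 - 5^2)/2 = 6/2 = 3, a_5 = floor((5 + 5)/3) = 3.
  m_6 = 3*3 - 5 = 4, d_6 = (31 - 4^2)/3 = 15/3 = 5, a_6 = floor((5 + 4)/5) = 1.
  m_7 = 5*1 - 4 = 1, d_7 = (31 - 1^2)/5 = 30/5 = 6, a_7 = floor((5 + 1)/6) = 1.
  m_8 = 6*1 - 1 = 5, d_8 = (31 - 5^2)/6 = 6/6 = 1, a_8 = floor((5 + 5)/1) = 10.
  m_9 = 1*10 - 5 = 5, d_9 = (31 - 5^2)/1 = 6/1 = 6: (m_9, d_9) = (m_1, d_1) = (5, 6), so from here the quotients repeat a_1, ..., a_8; the period length is 8.
Hence the expansion of sqrt(31) is a_0 = 5 followed by the repeating block 1, 1, 3, 5, 3, 1, 1, 10 (period 8).

[5; (1, 1, 3, 5, 3, 1, 1, 10)]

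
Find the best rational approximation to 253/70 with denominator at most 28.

Expand x = 253/70 as a continued fraction with the Euclidean algorithm:
  253 = 3*70 + 43, so a_0 = 3.
  70 = 1*43 + 27, so a_1 = 1.
  43 = 1*27 + 16, so a_2 = 1.
  27 = 1*16 + 11, so a_3 = 1.
  16 = 1*11 + 5, so a_4 = 1.
  11 = 2*5 + 1, so a_5 = 2.
  5 = 5*1 + 0, so a_6 = 5.
so x = [3; 1, 1, 1, 1, 2, 5].
Convergents (p_i = a_i*p_{i-1} + p_{i-2}, q_i = a_i*q_{i-1} + q_{i-2} with p_{-2}=0, p_{-1}=1, q_{-2}=1, q_{-1}=0), until the denominator exceeds 28:
  i=0: a_0=3, p_0 = 3*1 + 0 = 3, q_0 = 3*0 + 1 = 1.
  i=1: a_1=1, p_1 = 1*3 + 1 = 4, q_1 = 1*1 + 0 = 1.
  i=2: a_2=1, p_2 = 1*4 + 3 = 7, q_2 = 1*1 + 1 = 2.
  i=3: a_3=1, p_3 = 1*7 + 4 = 11, q_3 = 1*2 + 1 = 3.
  i=4: a_4=1, p_4 = 1*11 + 7 = 18, q_4 = 1*3 + 2 = 5.
  i=5: a_5=2, p_5 = 2*18 + 11 = 47, q_5 = 2*5 + 3 = 13.
  i=6: a_6=5, p_6 = 5*47 + 18 = 253, q_6 = 5*13 + 5 = 70.
q_6 = 70 > 28, so the last convergent with denominator <= 28 is p_5/q_5 = 47/13.
The closest fraction with denominator <= 28 is either p_5/q_5 or the intermediate fraction (k*p_5 + p_4)/(k*q_5 + q_4) with the largest k >= 1 whose denominator stays <= 28; these approach x as k grows, and every other convergent or intermediate fraction in range is farther away.
Largest k: floor((28 - q_4)/q_5) = floor((28 - 5)/13) = 1.
That gives (1*47 + 18)/(1*13 + 5) = 65/18.
Compare the errors: |x - 47/13| = |253*13 - 47*70|/(70*13) = 1/910, and |x - 65/18| = |253*18 - 65*70|/(70*18) = 4/1260.
Cross-multiplying, 1*1260 = 1260 < 3640 = 4*910, so 1/910 is smaller: the convergent 47/13 is closer to x than 65/18.

47/13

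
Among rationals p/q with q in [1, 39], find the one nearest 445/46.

358/37

Expand x = 445/46 as a continued fraction with the Euclidean algorithm:
  445 = 9*46 + 31, so a_0 = 9.
  46 = 1*31 + 15, so a_1 = 1.
  31 = 2*15 + 1, so a_2 = 2.
  15 = 15*1 + 0, so a_3 = 15.
so x = [9; 1, 2, 15].
Convergents (p_i = a_i*p_{i-1} + p_{i-2}, q_i = a_i*q_{i-1} + q_{i-2} with p_{-2}=0, p_{-1}=1, q_{-2}=1, q_{-1}=0), until the denominator exceeds 39:
  i=0: a_0=9, p_0 = 9*1 + 0 = 9, q_0 = 9*0 + 1 = 1.
  i=1: a_1=1, p_1 = 1*9 + 1 = 10, q_1 = 1*1 + 0 = 1.
  i=2: a_2=2, p_2 = 2*10 + 9 = 29, q_2 = 2*1 + 1 = 3.
  i=3: a_3=15, p_3 = 15*29 + 10 = 445, q_3 = 15*3 + 1 = 46.
q_3 = 46 > 39, so the last convergent with denominator <= 39 is p_2/q_2 = 29/3.
The closest fraction with denominator <= 39 is either p_2/q_2 or the intermediate fraction (k*p_2 + p_1)/(k*q_2 + q_1) with the largest k >= 1 whose denominator stays <= 39; these approach x as k grows, and every other convergent or intermediate fraction in range is farther away.
Largest k: floor((39 - q_1)/q_2) = floor((39 - 1)/3) = 12.
That gives (12*29 + 10)/(12*3 + 1) = 358/37.
Compare the errors: |x - 29/3| = |445*3 - 29*46|/(46*3) = 1/138, and |x - 358/37| = |445*37 - 358*46|/(46*37) = 3/1702.
Cross-multiplying, 3*138 = 414 < 1702 = 1*1702, so 3/1702 is smaller: the intermediate fraction 358/37 is closer to x than 29/3.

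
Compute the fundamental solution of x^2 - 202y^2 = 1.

First expand sqrt(202) as a continued fraction. With x_i = (sqrt(202) + m_i)/d_i and (m_0, d_0) = (0, 1): a_0 = floor(sqrt(202)) = 14, since 14^2 = 196 <= 202 < 225 = 15^2.
Iterate m_{i+1} = d_i*a_i - m_i, d_{i+1} = (202 - m_{i+1}^2)/d_i, a_{i+1} = floor((a_0 + m_{i+1})/d_{i+1}):
  m_1 = 1*14 - 0 = 14, d_1 = (202 - 14^2)/1 = 6/1 = 6, a_1 = floor((14 + 14)/6) = 4.
  m_2 = 6*4 - 14 = 10, d_2 = (202 - 10^2)/6 = 102/6 = 17, a_2 = floor((14 + 10)/17) = 1.
  m_3 = 17*1 - 10 = 7, d_3 = (202 - 7^2)/17 = 153/17 = 9, a_3 = floor((14 + 7)/9) = 2.
  m_4 = 9*2 - 7 = 11, d_4 = (202 - 11^2)/9 = 81/9 = 9, a_4 = floor((14 + 11)/9) = 2.
  m_5 = 9*2 - 11 = 7, d_5 = (202 - 7^2)/9 = 153/9 = 17, a_5 = floor((14 + 7)/17) = 1.
  m_6 = 17*1 - 7 = 10, d_6 = (202 - 10^2)/17 = 102/17 = 6, a_6 = floor((14 + 10)/6) = 4.
  m_7 = 6*4 - 10 = 14, d_7 = (202 - 14^2)/6 = 6/6 = 1, a_7 = floor((14 + 14)/1) = 28.
  m_8 = 1*28 - 14 = 14, d_8 = (202 - 14^2)/1 = 6/1 = 6: (m_8, d_8) = (m_1, d_1) = (14, 6), so from here the quotients repeat a_1, ..., a_7; the period length is 7.
So sqrt(202) = [14; (4, 1, 2, 2, 1, 4, 28)] with period length k = 7.
k is odd, so (p_{k-1}, q_{k-1}) only solves x^2 - 202y^2 = -1 and the fundamental solution of x^2 - 202y^2 = 1 is (p_{2k-1}, q_{2k-1}) = (p_13, q_13); compute convergents through index 13, running through the period twice.
Convergents (p_i = a_i*p_{i-1} + p_{i-2}, q_i = a_i*q_{i-1} + q_{i-2} with p_{-2}=0, p_{-1}=1, q_{-2}=1, q_{-1}=0):
  i=0: a_0=14, p_0 = 14*1 + 0 = 14, q_0 = 14*0 + 1 = 1.
  i=1: a_1=4, p_1 = 4*14 + 1 = 57, q_1 = 4*1 + 0 = 4.
  i=2: a_2=1, p_2 = 1*57 + 14 = 71, q_2 = 1*4 + 1 = 5.
  i=3: a_3=2, p_3 = 2*71 + 57 = 199, q_3 = 2*5 + 4 = 14.
  i=4: a_4=2, p_4 = 2*199 + 71 = 469, q_4 = 2*14 + 5 = 33.
  i=5: a_5=1, p_5 = 1*469 + 199 = 668, q_5 = 1*33 + 14 = 47.
  i=6: a_6=4, p_6 = 4*668 + 469 = 3141, q_6 = 4*47 + 33 = 221.
  i=7: a_7=28, p_7 = 28*3141 + 668 = 88616, q_7 = 28*221 + 47 = 6235.
  i=8: a_8=4, p_8 = 4*88616 + 3141 = 357605, q_8 = 4*6235 + 221 = 25161.
  i=9: a_9=1, p_9 = 1*357605 + 88616 = 446221, q_9 = 1*25161 + 6235 = 31396.
  i=10: a_10=2, p_10 = 2*446221 + 357605 = 1250047, q_10 = 2*31396 + 25161 = 87953.
  i=11: a_11=2, p_11 = 2*1250047 + 446221 = 2946315, q_11 = 2*87953 + 31396 = 207302.
  i=12: a_12=1, p_12 = 1*2946315 + 1250047 = 4196362, q_12 = 1*207302 + 87953 = 295255.
  i=13: a_13=4, p_13 = 4*4196362 + 2946315 = 19731763, q_13 = 4*295255 + 207302 = 1388322.
Indeed p_6^2 - 202*q_6^2 = 9865881 - 9865882 = -1, not +1.
Check: 19731763^2 - 202*1388322^2 = 389342471088169 - 389342471088168 = 1, so (x, y) = (19731763, 1388322) solves the equation, and by the theorem it is the least positive solution.

(x, y) = (19731763, 1388322)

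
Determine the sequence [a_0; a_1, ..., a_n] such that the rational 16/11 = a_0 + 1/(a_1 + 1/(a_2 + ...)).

[1; 2, 5]

Run the Euclidean algorithm on 16 and 11; the successive quotients are the partial quotients a_0, a_1, ... (each step inverts the fractional part left over by the previous one):
  16 = 1*11 + 5, so a_0 = 1.
  11 = 2*5 + 1, so a_1 = 2.
  5 = 5*1 + 0, so a_2 = 5.
The remainder reaches 0 after 3 divisions, so the expansion has 3 partial quotients, read off in order.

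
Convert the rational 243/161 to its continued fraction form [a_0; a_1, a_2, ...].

[1; 1, 1, 26, 3]

Run the Euclidean algorithm on 243 and 161; the successive quotients are the partial quotients a_0, a_1, ... (each step inverts the fractional part left over by the previous one):
  243 = 1*161 + 82, so a_0 = 1.
  161 = 1*82 + 79, so a_1 = 1.
  82 = 1*79 + 3, so a_2 = 1.
  79 = 26*3 + 1, so a_3 = 26.
  3 = 3*1 + 0, so a_4 = 3.
The remainder reaches 0 after 5 divisions, so the expansion has 5 partial quotients, read off in order.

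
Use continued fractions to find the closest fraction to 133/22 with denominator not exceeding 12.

73/12

Expand x = 133/22 as a continued fraction with the Euclidean algorithm:
  133 = 6*22 + 1, so a_0 = 6.
  22 = 22*1 + 0, so a_1 = 22.
so x = [6; 22].
Convergents (p_i = a_i*p_{i-1} + p_{i-2}, q_i = a_i*q_{i-1} + q_{i-2} with p_{-2}=0, p_{-1}=1, q_{-2}=1, q_{-1}=0), until the denominator exceeds 12:
  i=0: a_0=6, p_0 = 6*1 + 0 = 6, q_0 = 6*0 + 1 = 1.
  i=1: a_1=22, p_1 = 22*6 + 1 = 133, q_1 = 22*1 + 0 = 22.
q_1 = 22 > 12, so the last convergent with denominator <= 12 is p_0/q_0 = 6/1.
The closest fraction with denominator <= 12 is either p_0/q_0 or the intermediate fraction (k*p_0 + p_{-1})/(k*q_0 + q_{-1}) with the largest k >= 1 whose denominator stays <= 12; these approach x as k grows, and every other convergent or intermediate fraction in range is farther away.
Largest k: floor((12 - q_{-1})/q_0) = floor((12 - 0)/1) = 12 (using the seeds p_{-1} = 1, q_{-1} = 0).
That gives (12*6 + 1)/(12*1 + 0) = 73/12.
Compare the errors: |x - 6/1| = |133*1 - 6*22|/(22*1) = 1/22, and |x - 73/12| = |133*12 - 73*22|/(22*12) = 10/264.
Cross-multiplying, 10*22 = 220 < 264 = 1*264, so 10/264 is smaller: the intermediate fraction 73/12 is closer to x than 6/1.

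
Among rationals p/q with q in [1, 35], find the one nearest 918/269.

58/17

Expand x = 918/269 as a continued fraction with the Euclidean algorithm:
  918 = 3*269 + 111, so a_0 = 3.
  269 = 2*111 + 47, so a_1 = 2.
  111 = 2*47 + 17, so a_2 = 2.
  47 = 2*17 + 13, so a_3 = 2.
  17 = 1*13 + 4, so a_4 = 1.
  13 = 3*4 + 1, so a_5 = 3.
  4 = 4*1 + 0, so a_6 = 4.
so x = [3; 2, 2, 2, 1, 3, 4].
Convergents (p_i = a_i*p_{i-1} + p_{i-2}, q_i = a_i*q_{i-1} + q_{i-2} with p_{-2}=0, p_{-1}=1, q_{-2}=1, q_{-1}=0), until the denominator exceeds 35:
  i=0: a_0=3, p_0 = 3*1 + 0 = 3, q_0 = 3*0 + 1 = 1.
  i=1: a_1=2, p_1 = 2*3 + 1 = 7, q_1 = 2*1 + 0 = 2.
  i=2: a_2=2, p_2 = 2*7 + 3 = 17, q_2 = 2*2 + 1 = 5.
  i=3: a_3=2, p_3 = 2*17 + 7 = 41, q_3 = 2*5 + 2 = 12.
  i=4: a_4=1, p_4 = 1*41 + 17 = 58, q_4 = 1*12 + 5 = 17.
  i=5: a_5=3, p_5 = 3*58 + 41 = 215, q_5 = 3*17 + 12 = 63.
q_5 = 63 > 35, so the last convergent with denominator <= 35 is p_4/q_4 = 58/17.
The closest fraction with denominator <= 35 is either p_4/q_4 or the intermediate fraction (k*p_4 + p_3)/(k*q_4 + q_3) with the largest k >= 1 whose denominator stays <= 35; these approach x as k grows, and every other convergent or intermediate fraction in range is farther away.
Largest k: floor((35 - q_3)/q_4) = floor((35 - 12)/17) = 1.
That gives (1*58 + 41)/(1*17 + 12) = 99/29.
Compare the errors: |x - 58/17| = |918*17 - 58*269|/(269*17) = 4/4573, and |x - 99/29| = |918*29 - 99*269|/(269*29) = 9/7801.
Cross-multiplying, 4*7801 = 31204 < 41157 = 9*4573, so 4/4573 is smaller: the convergent 58/17 is closer to x than 99/29.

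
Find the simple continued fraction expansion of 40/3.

[13; 3]

Run the Euclidean algorithm on 40 and 3; the successive quotients are the partial quotients a_0, a_1, ... (each step inverts the fractional part left over by the previous one):
  40 = 13*3 + 1, so a_0 = 13.
  3 = 3*1 + 0, so a_1 = 3.
The remainder reaches 0 after 2 divisions, so the expansion has 2 partial quotients, read off in order.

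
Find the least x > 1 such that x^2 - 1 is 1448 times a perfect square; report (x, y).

(x, y) = (723, 19)

First expand sqrt(1448) as a continued fraction. With x_i = (sqrt(1448) + m_i)/d_i and (m_0, d_0) = (0, 1): a_0 = floor(sqrt(1448)) = 38, since 38^2 = 1444 <= 1448 < 1521 = 39^2.
Iterate m_{i+1} = d_i*a_i - m_i, d_{i+1} = (1448 - m_{i+1}^2)/d_i, a_{i+1} = floor((a_0 + m_{i+1})/d_{i+1}):
  m_1 = 1*38 - 0 = 38, d_1 = (1448 - 38^2)/1 = 4/1 = 4, a_1 = floor((38 + 38)/4) = 19.
  m_2 = 4*19 - 38 = 38, d_2 = (1448 - 38^2)/4 = 4/4 = 1, a_2 = floor((38 + 38)/1) = 76.
  m_3 = 1*76 - 38 = 38, d_3 = (1448 - 38^2)/1 = 4/1 = 4: (m_3, d_3) = (m_1, d_1) = (38, 4), so from here the quotients repeat a_1, a_2; the period length is 2.
So sqrt(1448) = [38; (19, 76)] with period length k = 2.
k is even, so the fundamental solution of x^2 - 1448y^2 = 1 is (p_{k-1}, q_{k-1}) = (p_1, q_1); compute convergents through index 1.
Convergents (p_i = a_i*p_{i-1} + p_{i-2}, q_i = a_i*q_{i-1} + q_{i-2} with p_{-2}=0, p_{-1}=1, q_{-2}=1, q_{-1}=0):
  i=0: a_0=38, p_0 = 38*1 + 0 = 38, q_0 = 38*0 + 1 = 1.
  i=1: a_1=19, p_1 = 19*38 + 1 = 723, q_1 = 19*1 + 0 = 19.
Check: 723^2 - 1448*19^2 = 522729 - 522728 = 1, so (x, y) = (723, 19) solves the equation, and by the theorem it is the least positive solution.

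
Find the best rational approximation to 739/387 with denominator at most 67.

21/11

Expand x = 739/387 as a continued fraction with the Euclidean algorithm:
  739 = 1*387 + 352, so a_0 = 1.
  387 = 1*352 + 35, so a_1 = 1.
  352 = 10*35 + 2, so a_2 = 10.
  35 = 17*2 + 1, so a_3 = 17.
  2 = 2*1 + 0, so a_4 = 2.
so x = [1; 1, 10, 17, 2].
Convergents (p_i = a_i*p_{i-1} + p_{i-2}, q_i = a_i*q_{i-1} + q_{i-2} with p_{-2}=0, p_{-1}=1, q_{-2}=1, q_{-1}=0), until the denominator exceeds 67:
  i=0: a_0=1, p_0 = 1*1 + 0 = 1, q_0 = 1*0 + 1 = 1.
  i=1: a_1=1, p_1 = 1*1 + 1 = 2, q_1 = 1*1 + 0 = 1.
  i=2: a_2=10, p_2 = 10*2 + 1 = 21, q_2 = 10*1 + 1 = 11.
  i=3: a_3=17, p_3 = 17*21 + 2 = 359, q_3 = 17*11 + 1 = 188.
q_3 = 188 > 67, so the last convergent with denominator <= 67 is p_2/q_2 = 21/11.
The closest fraction with denominator <= 67 is either p_2/q_2 or the intermediate fraction (k*p_2 + p_1)/(k*q_2 + q_1) with the largest k >= 1 whose denominator stays <= 67; these approach x as k grows, and every other convergent or intermediate fraction in range is farther away.
Largest k: floor((67 - q_1)/q_2) = floor((67 - 1)/11) = 6.
That gives (6*21 + 2)/(6*11 + 1) = 128/67.
Compare the errors: |x - 21/11| = |739*11 - 21*387|/(387*11) = 2/4257, and |x - 128/67| = |739*67 - 128*387|/(387*67) = 23/25929.
Cross-multiplying, 2*25929 = 51858 < 97911 = 23*4257, so 2/4257 is smaller: the convergent 21/11 is closer to x than 128/67.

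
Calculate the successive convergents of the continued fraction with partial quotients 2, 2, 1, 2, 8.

Using the convergent recurrence p_i = a_i*p_{i-1} + p_{i-2}, q_i = a_i*q_{i-1} + q_{i-2} with p_{-2}=0, p_{-1}=1, q_{-2}=1, q_{-1}=0:
  i=0: a_0=2, p_0 = 2*1 + 0 = 2, q_0 = 2*0 + 1 = 1.
  i=1: a_1=2, p_1 = 2*2 + 1 = 5, q_1 = 2*1 + 0 = 2.
  i=2: a_2=1, p_2 = 1*5 + 2 = 7, q_2 = 1*2 + 1 = 3.
  i=3: a_3=2, p_3 = 2*7 + 5 = 19, q_3 = 2*3 + 2 = 8.
  i=4: a_4=8, p_4 = 8*19 + 7 = 159, q_4 = 8*8 + 3 = 67.

2/1, 5/2, 7/3, 19/8, 159/67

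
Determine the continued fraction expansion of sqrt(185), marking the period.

[13; (1, 1, 1, 1, 26)]

Write x_i = (sqrt(185) + m_i)/d_i with (m_0, d_0) = (0, 1). a_0 = floor(sqrt(185)) = 13, since 13^2 = 169 <= 185 < 196 = 14^2.
Iterate m_{i+1} = d_i*a_i - m_i, d_{i+1} = (185 - m_{i+1}^2)/d_i, a_{i+1} = floor((a_0 + m_{i+1})/d_{i+1}):
  m_1 = 1*13 - 0 = 13, d_1 = (185 - 13^2)/1 = 16/1 = 16, a_1 = floor((13 + 13)/16) = 1.
  m_2 = 16*1 - 13 = 3, d_2 = (185 - 3^2)/16 = 176/16 = 11, a_2 = floor((13 + 3)/11) = 1.
  m_3 = 11*1 - 3 = 8, d_3 = (185 - 8^2)/11 = 121/11 = 11, a_3 = floor((13 + 8)/11) = 1.
  m_4 = 11*1 - 8 = 3, d_4 = (185 - 3^2)/11 = 176/11 = 16, a_4 = floor((13 + 3)/16) = 1.
  m_5 = 16*1 - 3 = 13, d_5 = (185 - 13^2)/16 = 16/16 = 1, a_5 = floor((13 + 13)/1) = 26.
  m_6 = 1*26 - 13 = 13, d_6 = (185 - 13^2)/1 = 16/1 = 16: (m_6, d_6) = (m_1, d_1) = (13, 16), so from here the quotients repeat a_1, ..., a_5; the period length is 5.
Hence the expansion of sqrt(185) is a_0 = 13 followed by the repeating block 1, 1, 1, 1, 26 (period 5).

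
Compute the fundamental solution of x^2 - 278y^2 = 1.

(x, y) = (2501, 150)

First expand sqrt(278) as a continued fraction. With x_i = (sqrt(278) + m_i)/d_i and (m_0, d_0) = (0, 1): a_0 = floor(sqrt(278)) = 16, since 16^2 = 256 <= 278 < 289 = 17^2.
Iterate m_{i+1} = d_i*a_i - m_i, d_{i+1} = (278 - m_{i+1}^2)/d_i, a_{i+1} = floor((a_0 + m_{i+1})/d_{i+1}):
  m_1 = 1*16 - 0 = 16, d_1 = (278 - 16^2)/1 = 22/1 = 22, a_1 = floor((16 + 16)/22) = 1.
  m_2 = 22*1 - 16 = 6, d_2 = (278 - 6^2)/22 = 242/22 = 11, a_2 = floor((16 + 6)/11) = 2.
  m_3 = 11*2 - 6 = 16, d_3 = (278 - 16^2)/11 = 22/11 = 2, a_3 = floor((16 + 16)/2) = 16.
  m_4 = 2*16 - 16 = 16, d_4 = (278 - 16^2)/2 = 22/2 = 11, a_4 = floor((16 + 16)/11) = 2.
  m_5 = 11*2 - 16 = 6, d_5 = (278 - 6^2)/11 = 242/11 = 22, a_5 = floor((16 + 6)/22) = 1.
  m_6 = 22*1 - 6 = 16, d_6 = (278 - 16^2)/22 = 22/22 = 1, a_6 = floor((16 + 16)/1) = 32.
  m_7 = 1*32 - 16 = 16, d_7 = (278 - 16^2)/1 = 22/1 = 22: (m_7, d_7) = (m_1, d_1) = (16, 22), so from here the quotients repeat a_1, ..., a_6; the period length is 6.
So sqrt(278) = [16; (1, 2, 16, 2, 1, 32)] with period length k = 6.
k is even, so the fundamental solution of x^2 - 278y^2 = 1 is (p_{k-1}, q_{k-1}) = (p_5, q_5); compute convergents through index 5.
Convergents (p_i = a_i*p_{i-1} + p_{i-2}, q_i = a_i*q_{i-1} + q_{i-2} with p_{-2}=0, p_{-1}=1, q_{-2}=1, q_{-1}=0):
  i=0: a_0=16, p_0 = 16*1 + 0 = 16, q_0 = 16*0 + 1 = 1.
  i=1: a_1=1, p_1 = 1*16 + 1 = 17, q_1 = 1*1 + 0 = 1.
  i=2: a_2=2, p_2 = 2*17 + 16 = 50, q_2 = 2*1 + 1 = 3.
  i=3: a_3=16, p_3 = 16*50 + 17 = 817, q_3 = 16*3 + 1 = 49.
  i=4: a_4=2, p_4 = 2*817 + 50 = 1684, q_4 = 2*49 + 3 = 101.
  i=5: a_5=1, p_5 = 1*1684 + 817 = 2501, q_5 = 1*101 + 49 = 150.
Check: 2501^2 - 278*150^2 = 6255001 - 6255000 = 1, so (x, y) = (2501, 150) solves the equation, and by the theorem it is the least positive solution.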